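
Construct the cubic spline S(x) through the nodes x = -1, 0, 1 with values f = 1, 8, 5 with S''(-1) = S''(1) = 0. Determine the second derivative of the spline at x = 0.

Put M_i = S'' at the i-th knot. Here h = (1, 1) and Δ = (7, -3), so the interior equations h_(i-1)·M_(i-1) + 2(h_(i-1)+h_i)·M_i + h_i·M_(i+1) = 6(Δ_i − Δ_(i-1)) read
  1·M_0 + 4·M_1 + 1·M_2 = 6(Δ_1 - Δ_0) = -60
Natural end conditions: M_0 = M_2 = 0.
Solving: M_0 = 0, M_1 = -15, M_2 = 0.

-15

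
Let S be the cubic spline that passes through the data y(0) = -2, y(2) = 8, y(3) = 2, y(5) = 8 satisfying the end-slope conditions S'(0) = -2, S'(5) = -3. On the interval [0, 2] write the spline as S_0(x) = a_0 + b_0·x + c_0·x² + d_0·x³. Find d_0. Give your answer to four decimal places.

-3.5156

Write m_i for S''(x_i). With h_i = 2, 1, 2 and divided differences Δ_i = 5, -6, 3, the continuity of S' gives the tridiagonal system
  2·m_0 + 6·m_1 + 1·m_2 = 6(Δ_1 - Δ_0) = -66
  1·m_1 + 6·m_2 + 2·m_3 = 6(Δ_2 - Δ_1) = 54
Clamped end conditions give two more equations: 2h_0·m_0 + h_0·m_1 = 6(Δ_0 - S'(0)) = 42 and h_2·m_2 + 2h_2·m_3 = 6(S'(5) - Δ_2) = -36.
Solving: m_0 = 337/16, m_1 = -169/8, m_2 = 149/8, m_3 = -293/16.
On [0, 2], with S_0(x) = a_0 + b_0·x + c_0·x² + d_0·x³: c_0 = m_0/2 = 337/32, d_0 = (m_1 - m_0)/(6h_0) = -225/64, b_0 = Δ_0 - h_0(2m_0 + m_1)/6 = -2.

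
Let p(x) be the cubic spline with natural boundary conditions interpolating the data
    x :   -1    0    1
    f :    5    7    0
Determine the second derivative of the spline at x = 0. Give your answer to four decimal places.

With M_i denoting the second derivative at x_i, h_i = 1, 1, and Δ_i = (y_(i+1) − y_i)/h_i = 2, -7:
  1·M_0 + 4·M_1 + 1·M_2 = 6(Δ_1 - Δ_0) = -54
Natural end conditions: M_0 = M_2 = 0.
Solving the tridiagonal system: M_0 = 0, M_1 = -27/2, M_2 = 0.

-13.5000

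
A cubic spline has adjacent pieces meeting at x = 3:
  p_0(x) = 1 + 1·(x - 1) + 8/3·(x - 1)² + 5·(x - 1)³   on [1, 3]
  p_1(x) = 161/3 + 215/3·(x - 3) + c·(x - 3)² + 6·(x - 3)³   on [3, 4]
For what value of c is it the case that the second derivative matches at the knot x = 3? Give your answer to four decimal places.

32.6667

p_0''(x) = 16/3 + 30·(x - 1), so p_0''(3) = 196/3. On the right, p_1''(3) = 2c, so c = 98/3.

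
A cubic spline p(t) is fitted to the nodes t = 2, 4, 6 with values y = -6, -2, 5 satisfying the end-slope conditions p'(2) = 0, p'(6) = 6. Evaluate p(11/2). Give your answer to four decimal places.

With m_i denoting the second derivative at x_i, h_i = 2, 2, and Δ_i = (y_(i+1) − y_i)/h_i = 2, 7/2:
  2·m_0 + 8·m_1 + 2·m_2 = 6(Δ_1 - Δ_0) = 9
Clamped end conditions give two more equations: 2h_0·m_0 + h_0·m_1 = 6(Δ_0 - p'(2)) = 12 and h_1·m_1 + 2h_1·m_2 = 6(p'(6) - Δ_1) = 15.
Hence m_0 = 27/8, m_1 = -3/4, m_2 = 33/8.
On [4, 6], p(t) = -2 + 21/8·(t - 4) - 3/8·(t - 4)² + 13/32·(t - 4)³.
With (t - 4) = 3/2: p(11/2) = 631/256.

2.4648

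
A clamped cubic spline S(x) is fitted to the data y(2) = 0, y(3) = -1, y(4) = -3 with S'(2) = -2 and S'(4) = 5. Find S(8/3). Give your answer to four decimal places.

With σ_i denoting the second derivative at x_i, h_i = 1, 1, and Δ_i = (y_(i+1) − y_i)/h_i = -1, -2:
  1·σ_0 + 4·σ_1 + 1·σ_2 = 6(Δ_1 - Δ_0) = -6
Clamped end conditions give two more equations: 2h_0·σ_0 + h_0·σ_1 = 6(Δ_0 - S'(2)) = 6 and h_1·σ_1 + 2h_1·σ_2 = 6(S'(4) - Δ_1) = 42.
Solving: σ_0 = 8, σ_1 = -10, σ_2 = 26.
On [2, 3], S(x) = 0 - 2·(x - 2) + 4·(x - 2)² - 3·(x - 2)³.
With (x - 2) = 2/3: S(8/3) = -4/9.

-0.4444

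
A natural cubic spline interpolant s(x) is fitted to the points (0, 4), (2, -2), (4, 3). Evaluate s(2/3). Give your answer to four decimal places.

Let σ_i = s''(x_i). Step sizes h_i = 2, 2; slopes of the chords Δ_i = (y_(i+1) - y_i)/h_i = -3, 5/2.
  2·σ_0 + 8·σ_1 + 2·σ_2 = 6(Δ_1 - Δ_0) = 33
Natural end conditions: σ_0 = σ_2 = 0.
Hence σ_0 = 0, σ_1 = 33/8, σ_2 = 0.
On [0, 2], s(x) = 4 - 35/8·x + 0·x² + 11/32·x³.
With x = 2/3: s(2/3) = 32/27.

1.1852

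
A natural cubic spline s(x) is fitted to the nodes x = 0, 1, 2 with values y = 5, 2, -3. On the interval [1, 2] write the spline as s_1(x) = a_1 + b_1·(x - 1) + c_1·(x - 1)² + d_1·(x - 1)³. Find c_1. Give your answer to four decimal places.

Put m_i = s'' at the i-th knot. Here h = (1, 1) and Δ = (-3, -5), so the interior equations h_(i-1)·m_(i-1) + 2(h_(i-1)+h_i)·m_i + h_i·m_(i+1) = 6(Δ_i − Δ_(i-1)) read
  1·m_0 + 4·m_1 + 1·m_2 = 6(Δ_1 - Δ_0) = -12
Natural end conditions: m_0 = m_2 = 0.
Solving the tridiagonal system: m_0 = 0, m_1 = -3, m_2 = 0.
On [1, 2], with s_1(x) = a_1 + b_1·(x - 1) + c_1·(x - 1)² + d_1·(x - 1)³: c_1 = m_1/2 = -3/2, d_1 = (m_2 - m_1)/(6h_1) = 1/2, b_1 = Δ_1 - h_1(2m_1 + m_2)/6 = -4.

-1.5000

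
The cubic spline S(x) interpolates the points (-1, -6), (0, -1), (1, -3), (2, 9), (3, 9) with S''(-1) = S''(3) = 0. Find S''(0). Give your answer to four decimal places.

-18.5357

With σ_i denoting the second derivative at x_i, h_i = 1, 1, 1, 1, and Δ_i = (y_(i+1) − y_i)/h_i = 5, -2, 12, 0:
  1·σ_0 + 4·σ_1 + 1·σ_2 = 6(Δ_1 - Δ_0) = -42
  1·σ_1 + 4·σ_2 + 1·σ_3 = 6(Δ_2 - Δ_1) = 84
  1·σ_2 + 4·σ_3 + 1·σ_4 = 6(Δ_3 - Δ_2) = -72
Natural end conditions: σ_0 = σ_4 = 0.
Hence σ_0 = 0, σ_1 = -519/28, σ_2 = 225/7, σ_3 = -729/28, σ_4 = 0.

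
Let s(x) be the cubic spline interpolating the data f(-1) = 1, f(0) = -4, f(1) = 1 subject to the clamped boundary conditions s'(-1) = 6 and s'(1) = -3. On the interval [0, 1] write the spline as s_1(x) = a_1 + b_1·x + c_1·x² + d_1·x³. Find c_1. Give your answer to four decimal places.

With M_i denoting the second derivative at x_i, h_i = 1, 1, and Δ_i = (y_(i+1) − y_i)/h_i = -5, 5:
  1·M_0 + 4·M_1 + 1·M_2 = 6(Δ_1 - Δ_0) = 60
Clamped end conditions give two more equations: 2h_0·M_0 + h_0·M_1 = 6(Δ_0 - s'(-1)) = -66 and h_1·M_1 + 2h_1·M_2 = 6(s'(1) - Δ_1) = -48.
Solving: M_0 = -105/2, M_1 = 39, M_2 = -87/2.
On [0, 1], with s_1(x) = a_1 + b_1·x + c_1·x² + d_1·x³: c_1 = M_1/2 = 39/2, d_1 = (M_2 - M_1)/(6h_1) = -55/4, b_1 = Δ_1 - h_1(2M_1 + M_2)/6 = -3/4.

19.5000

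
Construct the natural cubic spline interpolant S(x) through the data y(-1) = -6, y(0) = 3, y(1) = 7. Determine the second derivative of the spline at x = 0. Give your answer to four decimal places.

Write M_i for S''(x_i). With h_i = 1, 1 and divided differences Δ_i = 9, 4, the continuity of S' gives the tridiagonal system
  1·M_0 + 4·M_1 + 1·M_2 = 6(Δ_1 - Δ_0) = -30
Natural end conditions: M_0 = M_2 = 0.
Solving the tridiagonal system: M_0 = 0, M_1 = -15/2, M_2 = 0.

-7.5000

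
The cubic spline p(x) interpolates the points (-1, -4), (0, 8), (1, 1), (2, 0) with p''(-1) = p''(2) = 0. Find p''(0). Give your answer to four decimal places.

Put M_i = p'' at the i-th knot. Here h = (1, 1, 1) and Δ = (12, -7, -1), so the interior equations h_(i-1)·M_(i-1) + 2(h_(i-1)+h_i)·M_i + h_i·M_(i+1) = 6(Δ_i − Δ_(i-1)) read
  1·M_0 + 4·M_1 + 1·M_2 = 6(Δ_1 - Δ_0) = -114
  1·M_1 + 4·M_2 + 1·M_3 = 6(Δ_2 - Δ_1) = 36
Natural end conditions: M_0 = M_3 = 0.
Hence M_0 = 0, M_1 = -164/5, M_2 = 86/5, M_3 = 0.

-32.8000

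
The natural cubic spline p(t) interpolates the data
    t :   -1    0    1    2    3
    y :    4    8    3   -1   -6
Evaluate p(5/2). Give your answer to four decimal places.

-3.3125

Let σ_i = p''(x_i). Step sizes h_i = 1, 1, 1, 1; slopes of the chords Δ_i = (y_(i+1) - y_i)/h_i = 4, -5, -4, -5.
  1·σ_0 + 4·σ_1 + 1·σ_2 = 6(Δ_1 - Δ_0) = -54
  1·σ_1 + 4·σ_2 + 1·σ_3 = 6(Δ_2 - Δ_1) = 6
  1·σ_2 + 4·σ_3 + 1·σ_4 = 6(Δ_3 - Δ_2) = -6
Natural end conditions: σ_0 = σ_4 = 0.
Hence σ_0 = 0, σ_1 = -15, σ_2 = 6, σ_3 = -3, σ_4 = 0.
On [2, 3], p(t) = -1 - 4·(t - 2) - 3/2·(t - 2)² + 1/2·(t - 2)³.
With (t - 2) = 1/2: p(5/2) = -53/16.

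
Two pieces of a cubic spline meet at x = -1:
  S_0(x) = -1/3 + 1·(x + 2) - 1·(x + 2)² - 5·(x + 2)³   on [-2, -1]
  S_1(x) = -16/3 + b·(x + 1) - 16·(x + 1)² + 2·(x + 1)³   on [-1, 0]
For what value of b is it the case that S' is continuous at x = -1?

-16

S_0'(x) = 1 - 2·(x + 2) - 15·(x + 2)², so S_0'(-1) = -16. On the right, S_1'(-1) = b, so b = -16.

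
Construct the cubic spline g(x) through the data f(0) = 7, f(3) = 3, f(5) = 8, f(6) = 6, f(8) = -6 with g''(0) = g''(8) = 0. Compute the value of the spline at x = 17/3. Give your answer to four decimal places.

7.1122

With M_i denoting the second derivative at x_i, h_i = 3, 2, 1, 2, and Δ_i = (y_(i+1) − y_i)/h_i = -4/3, 5/2, -2, -6:
  3·M_0 + 10·M_1 + 2·M_2 = 6(Δ_1 - Δ_0) = 23
  2·M_1 + 6·M_2 + 1·M_3 = 6(Δ_2 - Δ_1) = -27
  1·M_2 + 6·M_3 + 2·M_4 = 6(Δ_3 - Δ_2) = -24
Natural end conditions: M_0 = M_4 = 0.
Hence M_0 = 0, M_1 = 1081/326, M_2 = -828/163, M_3 = -514/163, M_4 = 0.
On [5, 6], g(x) = 8 + 107/489·(x - 5) - 414/163·(x - 5)² + 157/489·(x - 5)³.
With (x - 5) = 2/3: g(17/3) = 93902/13203.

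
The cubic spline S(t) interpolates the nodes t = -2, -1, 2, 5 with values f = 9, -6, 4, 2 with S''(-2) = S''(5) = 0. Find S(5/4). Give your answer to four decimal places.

Put m_i = S'' at the i-th knot. Here h = (1, 3, 3) and Δ = (-15, 10/3, -2/3), so the interior equations h_(i-1)·m_(i-1) + 2(h_(i-1)+h_i)·m_i + h_i·m_(i+1) = 6(Δ_i − Δ_(i-1)) read
  1·m_0 + 8·m_1 + 3·m_2 = 6(Δ_1 - Δ_0) = 110
  3·m_1 + 12·m_2 + 3·m_3 = 6(Δ_2 - Δ_1) = -24
Natural end conditions: m_0 = m_3 = 0.
Solving the tridiagonal system: m_0 = 0, m_1 = 16, m_2 = -6, m_3 = 0.
On [-1, 2], S(t) = -6 - 29/3·(t + 1) + 8·(t + 1)² - 11/9·(t + 1)³.
With (t + 1) = 9/4: S(5/4) = -75/64.

-1.1719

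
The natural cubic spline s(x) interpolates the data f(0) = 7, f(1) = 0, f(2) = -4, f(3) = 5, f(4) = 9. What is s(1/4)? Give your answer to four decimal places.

Write M_i for s''(x_i). With h_i = 1, 1, 1, 1 and divided differences Δ_i = -7, -4, 9, 4, the continuity of s' gives the tridiagonal system
  1·M_0 + 4·M_1 + 1·M_2 = 6(Δ_1 - Δ_0) = 18
  1·M_1 + 4·M_2 + 1·M_3 = 6(Δ_2 - Δ_1) = 78
  1·M_2 + 4·M_3 + 1·M_4 = 6(Δ_3 - Δ_2) = -30
Natural end conditions: M_0 = M_4 = 0.
Solving the tridiagonal system: M_0 = 0, M_1 = -9/7, M_2 = 162/7, M_3 = -93/7, M_4 = 0.
On [0, 1], s(x) = 7 - 95/14·x + 0·x² - 3/14·x³.
With x = 1/4: s(1/4) = 4749/896.

5.3002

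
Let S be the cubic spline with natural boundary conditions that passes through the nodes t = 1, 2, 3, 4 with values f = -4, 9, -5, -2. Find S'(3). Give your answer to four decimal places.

-9.6667

With σ_i denoting the second derivative at x_i, h_i = 1, 1, 1, and Δ_i = (y_(i+1) − y_i)/h_i = 13, -14, 3:
  1·σ_0 + 4·σ_1 + 1·σ_2 = 6(Δ_1 - Δ_0) = -162
  1·σ_1 + 4·σ_2 + 1·σ_3 = 6(Δ_2 - Δ_1) = 102
Natural end conditions: σ_0 = σ_3 = 0.
Solving the tridiagonal system: σ_0 = 0, σ_1 = -50, σ_2 = 38, σ_3 = 0.
On [3, 4], S'(t) = b_2 + 2c_2·(t - 3) + 3d_2·(t - 3)² with b_2 = Δ_2 - h_2(2σ_2 + σ_3)/6 = -29/3, c_2 = σ_2/2 = 19, d_2 = (σ_3 - σ_2)/(6h_2) = -19/3. So S'(3) = -29/3.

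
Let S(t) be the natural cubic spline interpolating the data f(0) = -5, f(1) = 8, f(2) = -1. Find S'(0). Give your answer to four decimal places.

18.5000

Write m_i for S''(x_i). With h_i = 1, 1 and divided differences Δ_i = 13, -9, the continuity of S' gives the tridiagonal system
  1·m_0 + 4·m_1 + 1·m_2 = 6(Δ_1 - Δ_0) = -132
Natural end conditions: m_0 = m_2 = 0.
Solving: m_0 = 0, m_1 = -33, m_2 = 0.
On [0, 1], S'(t) = b_0 + 2c_0·t + 3d_0·t² with b_0 = Δ_0 - h_0(2m_0 + m_1)/6 = 37/2, c_0 = m_0/2 = 0, d_0 = (m_1 - m_0)/(6h_0) = -11/2. So S'(0) = 37/2.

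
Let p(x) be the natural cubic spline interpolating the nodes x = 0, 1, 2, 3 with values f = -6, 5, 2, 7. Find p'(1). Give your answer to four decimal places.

Put σ_i = p'' at the i-th knot. Here h = (1, 1, 1) and Δ = (11, -3, 5), so the interior equations h_(i-1)·σ_(i-1) + 2(h_(i-1)+h_i)·σ_i + h_i·σ_(i+1) = 6(Δ_i − Δ_(i-1)) read
  1·σ_0 + 4·σ_1 + 1·σ_2 = 6(Δ_1 - Δ_0) = -84
  1·σ_1 + 4·σ_2 + 1·σ_3 = 6(Δ_2 - Δ_1) = 48
Natural end conditions: σ_0 = σ_3 = 0.
Forward elimination and back-substitution give σ_0 = 0, σ_1 = -128/5, σ_2 = 92/5, σ_3 = 0.
On [1, 2], p'(x) = b_1 + 2c_1·(x - 1) + 3d_1·(x - 1)² with b_1 = Δ_1 - h_1(2σ_1 + σ_2)/6 = 37/15, c_1 = σ_1/2 = -64/5, d_1 = (σ_2 - σ_1)/(6h_1) = 22/3. So p'(1) = 37/15.

2.4667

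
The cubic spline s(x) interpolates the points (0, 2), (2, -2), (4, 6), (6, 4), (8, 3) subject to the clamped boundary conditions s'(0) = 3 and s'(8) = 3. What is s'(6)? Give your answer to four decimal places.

-2.5982

With M_i denoting the second derivative at x_i, h_i = 2, 2, 2, 2, and Δ_i = (y_(i+1) − y_i)/h_i = -2, 4, -1, -1/2:
  2·M_0 + 8·M_1 + 2·M_2 = 6(Δ_1 - Δ_0) = 36
  2·M_1 + 8·M_2 + 2·M_3 = 6(Δ_2 - Δ_1) = -30
  2·M_2 + 8·M_3 + 2·M_4 = 6(Δ_3 - Δ_2) = 3
Clamped end conditions give two more equations: 2h_0·M_0 + h_0·M_1 = 6(Δ_0 - s'(0)) = -30 and h_3·M_3 + 2h_3·M_4 = 6(s'(8) - Δ_3) = 21.
Solving the tridiagonal system: M_0 = -1347/112, M_1 = 507/56, M_2 = -99/16, M_3 = 39/56, M_4 = 549/112.
On [6, 8], s'(x) = b_3 + 2c_3·(x - 6) + 3d_3·(x - 6)² with b_3 = Δ_3 - h_3(2M_3 + M_4)/6 = -291/112, c_3 = M_3/2 = 39/112, d_3 = (M_4 - M_3)/(6h_3) = 157/448. So s'(6) = -291/112.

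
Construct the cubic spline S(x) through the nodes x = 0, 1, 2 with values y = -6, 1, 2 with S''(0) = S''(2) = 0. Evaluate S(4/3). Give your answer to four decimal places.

1.8889

Write M_i for S''(x_i). With h_i = 1, 1 and divided differences Δ_i = 7, 1, the continuity of S' gives the tridiagonal system
  1·M_0 + 4·M_1 + 1·M_2 = 6(Δ_1 - Δ_0) = -36
Natural end conditions: M_0 = M_2 = 0.
Hence M_0 = 0, M_1 = -9, M_2 = 0.
On [1, 2], S(x) = 1 + 4·(x - 1) - 9/2·(x - 1)² + 3/2·(x - 1)³.
With (x - 1) = 1/3: S(4/3) = 17/9.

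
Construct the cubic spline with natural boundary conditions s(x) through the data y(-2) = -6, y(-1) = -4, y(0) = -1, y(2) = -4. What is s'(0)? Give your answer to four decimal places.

1.8043

With M_i denoting the second derivative at x_i, h_i = 1, 1, 2, and Δ_i = (y_(i+1) − y_i)/h_i = 2, 3, -3/2:
  1·M_0 + 4·M_1 + 1·M_2 = 6(Δ_1 - Δ_0) = 6
  1·M_1 + 6·M_2 + 2·M_3 = 6(Δ_2 - Δ_1) = -27
Natural end conditions: M_0 = M_3 = 0.
Solving: M_0 = 0, M_1 = 63/23, M_2 = -114/23, M_3 = 0.
On [0, 2], s'(x) = b_2 + 2c_2·x + 3d_2·x² with b_2 = Δ_2 - h_2(2M_2 + M_3)/6 = 83/46, c_2 = M_2/2 = -57/23, d_2 = (M_3 - M_2)/(6h_2) = 19/46. So s'(0) = 83/46.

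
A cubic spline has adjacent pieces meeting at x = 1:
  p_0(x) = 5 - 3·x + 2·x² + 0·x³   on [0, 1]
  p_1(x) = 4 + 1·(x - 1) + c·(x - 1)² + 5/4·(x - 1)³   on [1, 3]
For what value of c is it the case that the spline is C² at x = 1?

2

p_0''(x) = 4 + 0·x, so p_0''(1) = 4. On the right, p_1''(1) = 2c, so c = 2.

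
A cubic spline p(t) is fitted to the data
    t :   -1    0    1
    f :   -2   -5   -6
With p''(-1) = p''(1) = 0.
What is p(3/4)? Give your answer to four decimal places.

Let M_i = p''(x_i). Step sizes h_i = 1, 1; slopes of the chords Δ_i = (y_(i+1) - y_i)/h_i = -3, -1.
  1·M_0 + 4·M_1 + 1·M_2 = 6(Δ_1 - Δ_0) = 12
Natural end conditions: M_0 = M_2 = 0.
Hence M_0 = 0, M_1 = 3, M_2 = 0.
On [0, 1], p(t) = -5 - 2·t + 3/2·t² - 1/2·t³.
With t = 3/4: p(3/4) = -751/128.

-5.8672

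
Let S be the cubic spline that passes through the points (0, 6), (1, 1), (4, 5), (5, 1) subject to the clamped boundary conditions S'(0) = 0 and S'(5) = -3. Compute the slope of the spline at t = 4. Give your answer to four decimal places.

Put M_i = S'' at the i-th knot. Here h = (1, 3, 1) and Δ = (-5, 4/3, -4), so the interior equations h_(i-1)·M_(i-1) + 2(h_(i-1)+h_i)·M_i + h_i·M_(i+1) = 6(Δ_i − Δ_(i-1)) read
  1·M_0 + 8·M_1 + 3·M_2 = 6(Δ_1 - Δ_0) = 38
  3·M_1 + 8·M_2 + 1·M_3 = 6(Δ_2 - Δ_1) = -32
Clamped end conditions give two more equations: 2h_0·M_0 + h_0·M_1 = 6(Δ_0 - S'(0)) = -30 and h_2·M_2 + 2h_2·M_3 = 6(S'(5) - Δ_2) = 6.
Forward elimination and back-substitution give M_0 = -1280/63, M_1 = 670/63, M_2 = -562/63, M_3 = 470/63.
On [4, 5], S'(t) = b_2 + 2c_2·(t - 4) + 3d_2·(t - 4)² with b_2 = Δ_2 - h_2(2M_2 + M_3)/6 = -143/63, c_2 = M_2/2 = -281/63, d_2 = (M_3 - M_2)/(6h_2) = 172/63. So S'(4) = -143/63.

-2.2698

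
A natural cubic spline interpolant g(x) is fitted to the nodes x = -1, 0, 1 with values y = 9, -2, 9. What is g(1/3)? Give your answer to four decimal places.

Let m_i = g''(x_i). Step sizes h_i = 1, 1; slopes of the chords Δ_i = (y_(i+1) - y_i)/h_i = -11, 11.
  1·m_0 + 4·m_1 + 1·m_2 = 6(Δ_1 - Δ_0) = 132
Natural end conditions: m_0 = m_2 = 0.
Forward elimination and back-substitution give m_0 = 0, m_1 = 33, m_2 = 0.
On [0, 1], g(x) = -2 + 0·x + 33/2·x² - 11/2·x³.
With x = 1/3: g(1/3) = -10/27.

-0.3704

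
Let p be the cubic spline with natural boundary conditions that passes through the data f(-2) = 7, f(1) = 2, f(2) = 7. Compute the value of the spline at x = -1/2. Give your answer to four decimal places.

1.6875

With σ_i denoting the second derivative at x_i, h_i = 3, 1, and Δ_i = (y_(i+1) − y_i)/h_i = -5/3, 5:
  3·σ_0 + 8·σ_1 + 1·σ_2 = 6(Δ_1 - Δ_0) = 40
Natural end conditions: σ_0 = σ_2 = 0.
Solving: σ_0 = 0, σ_1 = 5, σ_2 = 0.
On [-2, 1], p(x) = 7 - 25/6·(x + 2) + 0·(x + 2)² + 5/18·(x + 2)³.
With (x + 2) = 3/2: p(-1/2) = 27/16.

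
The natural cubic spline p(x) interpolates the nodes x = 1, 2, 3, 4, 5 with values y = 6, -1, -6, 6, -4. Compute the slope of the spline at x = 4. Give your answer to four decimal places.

4.1429

With m_i denoting the second derivative at x_i, h_i = 1, 1, 1, 1, and Δ_i = (y_(i+1) − y_i)/h_i = -7, -5, 12, -10:
  1·m_0 + 4·m_1 + 1·m_2 = 6(Δ_1 - Δ_0) = 12
  1·m_1 + 4·m_2 + 1·m_3 = 6(Δ_2 - Δ_1) = 102
  1·m_2 + 4·m_3 + 1·m_4 = 6(Δ_3 - Δ_2) = -132
Natural end conditions: m_0 = m_4 = 0.
Solving: m_0 = 0, m_1 = -45/7, m_2 = 264/7, m_3 = -297/7, m_4 = 0.
On [4, 5], p'(x) = b_3 + 2c_3·(x - 4) + 3d_3·(x - 4)² with b_3 = Δ_3 - h_3(2m_3 + m_4)/6 = 29/7, c_3 = m_3/2 = -297/14, d_3 = (m_4 - m_3)/(6h_3) = 99/14. So p'(4) = 29/7.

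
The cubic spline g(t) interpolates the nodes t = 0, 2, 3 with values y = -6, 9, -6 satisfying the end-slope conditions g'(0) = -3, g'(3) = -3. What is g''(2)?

Write m_i for g''(x_i). With h_i = 2, 1 and divided differences Δ_i = 15/2, -15, the continuity of g' gives the tridiagonal system
  2·m_0 + 6·m_1 + 1·m_2 = 6(Δ_1 - Δ_0) = -135
Clamped end conditions give two more equations: 2h_0·m_0 + h_0·m_1 = 6(Δ_0 - g'(0)) = 63 and h_1·m_1 + 2h_1·m_2 = 6(g'(3) - Δ_1) = 72.
Forward elimination and back-substitution give m_0 = 153/4, m_1 = -45, m_2 = 117/2.

-45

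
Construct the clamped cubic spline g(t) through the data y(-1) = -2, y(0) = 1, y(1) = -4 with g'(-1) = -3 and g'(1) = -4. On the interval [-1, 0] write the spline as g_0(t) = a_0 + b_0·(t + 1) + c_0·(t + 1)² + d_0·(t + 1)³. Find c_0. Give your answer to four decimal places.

14.7500

With M_i denoting the second derivative at x_i, h_i = 1, 1, and Δ_i = (y_(i+1) − y_i)/h_i = 3, -5:
  1·M_0 + 4·M_1 + 1·M_2 = 6(Δ_1 - Δ_0) = -48
Clamped end conditions give two more equations: 2h_0·M_0 + h_0·M_1 = 6(Δ_0 - g'(-1)) = 36 and h_1·M_1 + 2h_1·M_2 = 6(g'(1) - Δ_1) = 6.
Hence M_0 = 59/2, M_1 = -23, M_2 = 29/2.
On [-1, 0], with g_0(t) = a_0 + b_0·(t + 1) + c_0·(t + 1)² + d_0·(t + 1)³: c_0 = M_0/2 = 59/4, d_0 = (M_1 - M_0)/(6h_0) = -35/4, b_0 = Δ_0 - h_0(2M_0 + M_1)/6 = -3.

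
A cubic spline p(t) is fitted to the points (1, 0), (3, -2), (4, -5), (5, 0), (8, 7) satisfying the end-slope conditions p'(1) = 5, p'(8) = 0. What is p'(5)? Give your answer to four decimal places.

Put m_i = p'' at the i-th knot. Here h = (2, 1, 1, 3) and Δ = (-1, -3, 5, 7/3), so the interior equations h_(i-1)·m_(i-1) + 2(h_(i-1)+h_i)·m_i + h_i·m_(i+1) = 6(Δ_i − Δ_(i-1)) read
  2·m_0 + 6·m_1 + 1·m_2 = 6(Δ_1 - Δ_0) = -12
  1·m_1 + 4·m_2 + 1·m_3 = 6(Δ_2 - Δ_1) = 48
  1·m_2 + 8·m_3 + 3·m_4 = 6(Δ_3 - Δ_2) = -16
Clamped end conditions give two more equations: 2h_0·m_0 + h_0·m_1 = 6(Δ_0 - p'(1)) = -36 and h_3·m_3 + 2h_3·m_4 = 6(p'(8) - Δ_3) = -14.
Hence m_0 = -654/79, m_1 = -114/79, m_2 = 1044/79, m_3 = -270/79, m_4 = -148/237.
On [5, 8], p'(t) = b_3 + 2c_3·(t - 5) + 3d_3·(t - 5)² with b_3 = Δ_3 - h_3(2m_3 + m_4)/6 = 479/79, c_3 = m_3/2 = -135/79, d_3 = (m_4 - m_3)/(6h_3) = 331/2133. So p'(5) = 479/79.

6.0633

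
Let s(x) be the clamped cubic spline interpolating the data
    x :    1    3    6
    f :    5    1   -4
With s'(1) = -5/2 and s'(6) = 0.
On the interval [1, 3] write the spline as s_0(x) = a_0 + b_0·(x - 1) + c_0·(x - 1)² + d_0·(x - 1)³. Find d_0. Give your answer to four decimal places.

-0.1375

With M_i denoting the second derivative at x_i, h_i = 2, 3, and Δ_i = (y_(i+1) − y_i)/h_i = -2, -5/3:
  2·M_0 + 10·M_1 + 3·M_2 = 6(Δ_1 - Δ_0) = 2
Clamped end conditions give two more equations: 2h_0·M_0 + h_0·M_1 = 6(Δ_0 - s'(1)) = 3 and h_1·M_1 + 2h_1·M_2 = 6(s'(6) - Δ_1) = 10.
Solving: M_0 = 21/20, M_1 = -3/5, M_2 = 59/30.
On [1, 3], with s_0(x) = a_0 + b_0·(x - 1) + c_0·(x - 1)² + d_0·(x - 1)³: c_0 = M_0/2 = 21/40, d_0 = (M_1 - M_0)/(6h_0) = -11/80, b_0 = Δ_0 - h_0(2M_0 + M_1)/6 = -5/2.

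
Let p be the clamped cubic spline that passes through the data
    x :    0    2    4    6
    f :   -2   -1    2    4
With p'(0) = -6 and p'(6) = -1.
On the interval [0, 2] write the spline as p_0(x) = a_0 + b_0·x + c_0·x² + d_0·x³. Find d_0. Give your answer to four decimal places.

Let σ_i = p''(x_i). Step sizes h_i = 2, 2, 2; slopes of the chords Δ_i = (y_(i+1) - y_i)/h_i = 1/2, 3/2, 1.
  2·σ_0 + 8·σ_1 + 2·σ_2 = 6(Δ_1 - Δ_0) = 6
  2·σ_1 + 8·σ_2 + 2·σ_3 = 6(Δ_2 - Δ_1) = -3
Clamped end conditions give two more equations: 2h_0·σ_0 + h_0·σ_1 = 6(Δ_0 - p'(0)) = 39 and h_2·σ_2 + 2h_2·σ_3 = 6(p'(6) - Δ_2) = -12.
Forward elimination and back-substitution give σ_0 = 163/15, σ_1 = -67/30, σ_2 = 16/15, σ_3 = -53/15.
On [0, 2], with p_0(x) = a_0 + b_0·x + c_0·x² + d_0·x³: c_0 = σ_0/2 = 163/30, d_0 = (σ_1 - σ_0)/(6h_0) = -131/120, b_0 = Δ_0 - h_0(2σ_0 + σ_1)/6 = -6.

-1.0917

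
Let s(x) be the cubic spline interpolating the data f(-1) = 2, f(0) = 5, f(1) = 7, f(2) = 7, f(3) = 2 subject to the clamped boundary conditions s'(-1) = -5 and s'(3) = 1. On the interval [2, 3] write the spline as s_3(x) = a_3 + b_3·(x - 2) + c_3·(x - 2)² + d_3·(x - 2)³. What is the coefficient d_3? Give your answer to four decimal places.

With σ_i denoting the second derivative at x_i, h_i = 1, 1, 1, 1, and Δ_i = (y_(i+1) − y_i)/h_i = 3, 2, 0, -5:
  1·σ_0 + 4·σ_1 + 1·σ_2 = 6(Δ_1 - Δ_0) = -6
  1·σ_1 + 4·σ_2 + 1·σ_3 = 6(Δ_2 - Δ_1) = -12
  1·σ_2 + 4·σ_3 + 1·σ_4 = 6(Δ_3 - Δ_2) = -30
Clamped end conditions give two more equations: 2h_0·σ_0 + h_0·σ_1 = 6(Δ_0 - s'(-1)) = 48 and h_3·σ_3 + 2h_3·σ_4 = 6(s'(3) - Δ_3) = 36.
Hence σ_0 = 201/7, σ_1 = -66/7, σ_2 = 3, σ_3 = -102/7, σ_4 = 177/7.
On [2, 3], with s_3(x) = a_3 + b_3·(x - 2) + c_3·(x - 2)² + d_3·(x - 2)³: c_3 = σ_3/2 = -51/7, d_3 = (σ_4 - σ_3)/(6h_3) = 93/14, b_3 = Δ_3 - h_3(2σ_3 + σ_4)/6 = -61/14.

6.6429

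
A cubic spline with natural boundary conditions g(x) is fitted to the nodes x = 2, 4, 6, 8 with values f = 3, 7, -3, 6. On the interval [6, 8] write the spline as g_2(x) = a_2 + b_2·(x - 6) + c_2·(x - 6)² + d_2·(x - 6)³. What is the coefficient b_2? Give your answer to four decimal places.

-1.5000

Write M_i for g''(x_i). With h_i = 2, 2, 2 and divided differences Δ_i = 2, -5, 9/2, the continuity of g' gives the tridiagonal system
  2·M_0 + 8·M_1 + 2·M_2 = 6(Δ_1 - Δ_0) = -42
  2·M_1 + 8·M_2 + 2·M_3 = 6(Δ_2 - Δ_1) = 57
Natural end conditions: M_0 = M_3 = 0.
Forward elimination and back-substitution give M_0 = 0, M_1 = -15/2, M_2 = 9, M_3 = 0.
On [6, 8], with g_2(x) = a_2 + b_2·(x - 6) + c_2·(x - 6)² + d_2·(x - 6)³: c_2 = M_2/2 = 9/2, d_2 = (M_3 - M_2)/(6h_2) = -3/4, b_2 = Δ_2 - h_2(2M_2 + M_3)/6 = -3/2.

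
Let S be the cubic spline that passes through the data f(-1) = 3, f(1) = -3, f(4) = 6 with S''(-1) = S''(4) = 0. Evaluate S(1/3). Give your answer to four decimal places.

With M_i denoting the second derivative at x_i, h_i = 2, 3, and Δ_i = (y_(i+1) − y_i)/h_i = -3, 3:
  2·M_0 + 10·M_1 + 3·M_2 = 6(Δ_1 - Δ_0) = 36
Natural end conditions: M_0 = M_2 = 0.
Solving: M_0 = 0, M_1 = 18/5, M_2 = 0.
On [-1, 1], S(x) = 3 - 21/5·(x + 1) + 0·(x + 1)² + 3/10·(x + 1)³.
With (x + 1) = 4/3: S(1/3) = -17/9.

-1.8889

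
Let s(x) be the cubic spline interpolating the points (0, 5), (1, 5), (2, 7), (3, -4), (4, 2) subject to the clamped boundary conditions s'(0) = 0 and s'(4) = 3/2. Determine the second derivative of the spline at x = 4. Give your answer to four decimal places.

-34.7679

Write m_i for s''(x_i). With h_i = 1, 1, 1, 1 and divided differences Δ_i = 0, 2, -11, 6, the continuity of s' gives the tridiagonal system
  1·m_0 + 4·m_1 + 1·m_2 = 6(Δ_1 - Δ_0) = 12
  1·m_1 + 4·m_2 + 1·m_3 = 6(Δ_2 - Δ_1) = -78
  1·m_2 + 4·m_3 + 1·m_4 = 6(Δ_3 - Δ_2) = 102
Clamped end conditions give two more equations: 2h_0·m_0 + h_0·m_1 = 6(Δ_0 - s'(0)) = 0 and h_3·m_3 + 2h_3·m_4 = 6(s'(4) - Δ_3) = -27.
Solving the tridiagonal system: m_0 = -363/56, m_1 = 363/28, m_2 = -267/8, m_3 = 1191/28, m_4 = -1947/56.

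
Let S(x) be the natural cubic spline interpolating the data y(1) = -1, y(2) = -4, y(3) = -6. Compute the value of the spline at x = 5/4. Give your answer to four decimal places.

-1.8086

Put M_i = S'' at the i-th knot. Here h = (1, 1) and Δ = (-3, -2), so the interior equations h_(i-1)·M_(i-1) + 2(h_(i-1)+h_i)·M_i + h_i·M_(i+1) = 6(Δ_i − Δ_(i-1)) read
  1·M_0 + 4·M_1 + 1·M_2 = 6(Δ_1 - Δ_0) = 6
Natural end conditions: M_0 = M_2 = 0.
Hence M_0 = 0, M_1 = 3/2, M_2 = 0.
On [1, 2], S(x) = -1 - 13/4·(x - 1) + 0·(x - 1)² + 1/4·(x - 1)³.
With (x - 1) = 1/4: S(5/4) = -463/256.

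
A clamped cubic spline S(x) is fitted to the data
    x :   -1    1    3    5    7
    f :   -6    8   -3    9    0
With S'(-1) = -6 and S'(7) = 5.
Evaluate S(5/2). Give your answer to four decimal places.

-0.9481

Put M_i = S'' at the i-th knot. Here h = (2, 2, 2, 2) and Δ = (7, -11/2, 6, -9/2), so the interior equations h_(i-1)·M_(i-1) + 2(h_(i-1)+h_i)·M_i + h_i·M_(i+1) = 6(Δ_i − Δ_(i-1)) read
  2·M_0 + 8·M_1 + 2·M_2 = 6(Δ_1 - Δ_0) = -75
  2·M_1 + 8·M_2 + 2·M_3 = 6(Δ_2 - Δ_1) = 69
  2·M_2 + 8·M_3 + 2·M_4 = 6(Δ_3 - Δ_2) = -63
Clamped end conditions give two more equations: 2h_0·M_0 + h_0·M_1 = 6(Δ_0 - S'(-1)) = 78 and h_3·M_3 + 2h_3·M_4 = 6(S'(7) - Δ_3) = 57.
Solving the tridiagonal system: M_0 = 1697/56, M_1 = -605/28, M_2 = 149/8, M_3 = -515/28, M_4 = 1313/56.
On [1, 3], S(x) = 8 + 151/56·(x - 1) - 605/56·(x - 1)² + 751/224·(x - 1)³.
With (x - 1) = 3/2: S(5/2) = -1699/1792.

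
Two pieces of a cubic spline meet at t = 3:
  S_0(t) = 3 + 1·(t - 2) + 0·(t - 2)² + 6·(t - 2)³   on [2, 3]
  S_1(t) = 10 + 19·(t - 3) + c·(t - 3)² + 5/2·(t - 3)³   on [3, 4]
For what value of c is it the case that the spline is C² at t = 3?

S_0''(t) = 0 + 36·(t - 2), so S_0''(3) = 36. On the right, S_1''(3) = 2c, so c = 18.

18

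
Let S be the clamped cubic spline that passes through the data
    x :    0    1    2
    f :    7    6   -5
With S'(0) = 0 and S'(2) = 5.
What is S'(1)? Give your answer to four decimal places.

-10.2500

Let m_i = S''(x_i). Step sizes h_i = 1, 1; slopes of the chords Δ_i = (y_(i+1) - y_i)/h_i = -1, -11.
  1·m_0 + 4·m_1 + 1·m_2 = 6(Δ_1 - Δ_0) = -60
Clamped end conditions give two more equations: 2h_0·m_0 + h_0·m_1 = 6(Δ_0 - S'(0)) = -6 and h_1·m_1 + 2h_1·m_2 = 6(S'(2) - Δ_1) = 96.
Hence m_0 = 29/2, m_1 = -35, m_2 = 131/2.
On [1, 2], S'(x) = b_1 + 2c_1·(x - 1) + 3d_1·(x - 1)² with b_1 = Δ_1 - h_1(2m_1 + m_2)/6 = -41/4, c_1 = m_1/2 = -35/2, d_1 = (m_2 - m_1)/(6h_1) = 67/4. So S'(1) = -41/4.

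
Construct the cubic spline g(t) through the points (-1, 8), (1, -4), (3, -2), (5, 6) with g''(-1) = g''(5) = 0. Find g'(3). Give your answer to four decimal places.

3.3333

Put m_i = g'' at the i-th knot. Here h = (2, 2, 2) and Δ = (-6, 1, 4), so the interior equations h_(i-1)·m_(i-1) + 2(h_(i-1)+h_i)·m_i + h_i·m_(i+1) = 6(Δ_i − Δ_(i-1)) read
  2·m_0 + 8·m_1 + 2·m_2 = 6(Δ_1 - Δ_0) = 42
  2·m_1 + 8·m_2 + 2·m_3 = 6(Δ_2 - Δ_1) = 18
Natural end conditions: m_0 = m_3 = 0.
Solving: m_0 = 0, m_1 = 5, m_2 = 1, m_3 = 0.
On [3, 5], g'(t) = b_2 + 2c_2·(t - 3) + 3d_2·(t - 3)² with b_2 = Δ_2 - h_2(2m_2 + m_3)/6 = 10/3, c_2 = m_2/2 = 1/2, d_2 = (m_3 - m_2)/(6h_2) = -1/12. So g'(3) = 10/3.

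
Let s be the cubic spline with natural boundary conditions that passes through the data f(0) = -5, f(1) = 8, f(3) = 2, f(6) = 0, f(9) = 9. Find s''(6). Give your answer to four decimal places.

Put m_i = s'' at the i-th knot. Here h = (1, 2, 3, 3) and Δ = (13, -3, -2/3, 3), so the interior equations h_(i-1)·m_(i-1) + 2(h_(i-1)+h_i)·m_i + h_i·m_(i+1) = 6(Δ_i − Δ_(i-1)) read
  1·m_0 + 6·m_1 + 2·m_2 = 6(Δ_1 - Δ_0) = -96
  2·m_1 + 10·m_2 + 3·m_3 = 6(Δ_2 - Δ_1) = 14
  3·m_2 + 12·m_3 + 3·m_4 = 6(Δ_3 - Δ_2) = 22
Natural end conditions: m_0 = m_4 = 0.
Solving the tridiagonal system: m_0 = 0, m_1 = -1810/103, m_2 = 486/103, m_3 = 202/309, m_4 = 0.

0.6537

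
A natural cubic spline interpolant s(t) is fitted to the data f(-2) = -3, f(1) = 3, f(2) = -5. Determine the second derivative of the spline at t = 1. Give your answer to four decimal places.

-7.5000

Write m_i for s''(x_i). With h_i = 3, 1 and divided differences Δ_i = 2, -8, the continuity of s' gives the tridiagonal system
  3·m_0 + 8·m_1 + 1·m_2 = 6(Δ_1 - Δ_0) = -60
Natural end conditions: m_0 = m_2 = 0.
Solving: m_0 = 0, m_1 = -15/2, m_2 = 0.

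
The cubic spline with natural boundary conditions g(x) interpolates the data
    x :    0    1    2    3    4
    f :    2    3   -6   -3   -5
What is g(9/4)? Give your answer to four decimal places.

Write σ_i for g''(x_i). With h_i = 1, 1, 1, 1 and divided differences Δ_i = 1, -9, 3, -2, the continuity of g' gives the tridiagonal system
  1·σ_0 + 4·σ_1 + 1·σ_2 = 6(Δ_1 - Δ_0) = -60
  1·σ_1 + 4·σ_2 + 1·σ_3 = 6(Δ_2 - Δ_1) = 72
  1·σ_2 + 4·σ_3 + 1·σ_4 = 6(Δ_3 - Δ_2) = -30
Natural end conditions: σ_0 = σ_4 = 0.
Forward elimination and back-substitution give σ_0 = 0, σ_1 = -87/4, σ_2 = 27, σ_3 = -57/4, σ_4 = 0.
On [2, 3], g(x) = -6 - 29/8·(x - 2) + 27/2·(x - 2)² - 55/8·(x - 2)³.
With (x - 2) = 1/4: g(9/4) = -3159/512.

-6.1699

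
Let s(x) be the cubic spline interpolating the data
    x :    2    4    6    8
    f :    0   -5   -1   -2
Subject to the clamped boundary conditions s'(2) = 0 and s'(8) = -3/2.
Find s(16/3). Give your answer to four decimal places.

With σ_i denoting the second derivative at x_i, h_i = 2, 2, 2, and Δ_i = (y_(i+1) − y_i)/h_i = -5/2, 2, -1/2:
  2·σ_0 + 8·σ_1 + 2·σ_2 = 6(Δ_1 - Δ_0) = 27
  2·σ_1 + 8·σ_2 + 2·σ_3 = 6(Δ_2 - Δ_1) = -15
Clamped end conditions give two more equations: 2h_0·σ_0 + h_0·σ_1 = 6(Δ_0 - s'(2)) = -15 and h_2·σ_2 + 2h_2·σ_3 = 6(s'(8) - Δ_2) = -6.
Forward elimination and back-substitution give σ_0 = -67/10, σ_1 = 59/10, σ_2 = -17/5, σ_3 = 1/5.
On [4, 6], s(x) = -5 - 4/5·(x - 4) + 59/20·(x - 4)² - 31/40·(x - 4)³.
With (x - 4) = 4/3: s(16/3) = -359/135.

-2.6593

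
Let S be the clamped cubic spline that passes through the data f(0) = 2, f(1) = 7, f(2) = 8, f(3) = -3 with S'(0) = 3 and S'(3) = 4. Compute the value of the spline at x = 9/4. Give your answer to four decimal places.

4.6781

Write m_i for S''(x_i). With h_i = 1, 1, 1 and divided differences Δ_i = 5, 1, -11, the continuity of S' gives the tridiagonal system
  1·m_0 + 4·m_1 + 1·m_2 = 6(Δ_1 - Δ_0) = -24
  1·m_1 + 4·m_2 + 1·m_3 = 6(Δ_2 - Δ_1) = -72
Clamped end conditions give two more equations: 2h_0·m_0 + h_0·m_1 = 6(Δ_0 - S'(0)) = 12 and h_2·m_2 + 2h_2·m_3 = 6(S'(3) - Δ_2) = 90.
Forward elimination and back-substitution give m_0 = 82/15, m_1 = 16/15, m_2 = -506/15, m_3 = 928/15.
On [2, 3], S(x) = 8 - 151/15·(x - 2) - 253/15·(x - 2)² + 239/15·(x - 2)³.
With (x - 2) = 1/4: S(9/4) = 1497/320.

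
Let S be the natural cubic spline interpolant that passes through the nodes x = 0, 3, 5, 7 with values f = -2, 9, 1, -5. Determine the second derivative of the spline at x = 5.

2

Write m_i for S''(x_i). With h_i = 3, 2, 2 and divided differences Δ_i = 11/3, -4, -3, the continuity of S' gives the tridiagonal system
  3·m_0 + 10·m_1 + 2·m_2 = 6(Δ_1 - Δ_0) = -46
  2·m_1 + 8·m_2 + 2·m_3 = 6(Δ_2 - Δ_1) = 6
Natural end conditions: m_0 = m_3 = 0.
Hence m_0 = 0, m_1 = -5, m_2 = 2, m_3 = 0.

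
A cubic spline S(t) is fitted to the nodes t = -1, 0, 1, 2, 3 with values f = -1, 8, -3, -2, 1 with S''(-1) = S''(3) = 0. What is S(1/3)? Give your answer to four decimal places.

Put m_i = S'' at the i-th knot. Here h = (1, 1, 1, 1) and Δ = (9, -11, 1, 3), so the interior equations h_(i-1)·m_(i-1) + 2(h_(i-1)+h_i)·m_i + h_i·m_(i+1) = 6(Δ_i − Δ_(i-1)) read
  1·m_0 + 4·m_1 + 1·m_2 = 6(Δ_1 - Δ_0) = -120
  1·m_1 + 4·m_2 + 1·m_3 = 6(Δ_2 - Δ_1) = 72
  1·m_2 + 4·m_3 + 1·m_4 = 6(Δ_3 - Δ_2) = 12
Natural end conditions: m_0 = m_4 = 0.
Hence m_0 = 0, m_1 = -519/14, m_2 = 198/7, m_3 = -57/14, m_4 = 0.
On [0, 1], S(t) = 8 - 47/14·t - 519/28·t² + 305/28·t³.
With t = 1/3: S(1/3) = 1975/378.

5.2249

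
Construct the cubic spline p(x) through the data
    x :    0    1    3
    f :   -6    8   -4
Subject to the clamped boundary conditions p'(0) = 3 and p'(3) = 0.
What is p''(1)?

-38

Put σ_i = p'' at the i-th knot. Here h = (1, 2) and Δ = (14, -6), so the interior equations h_(i-1)·σ_(i-1) + 2(h_(i-1)+h_i)·σ_i + h_i·σ_(i+1) = 6(Δ_i − Δ_(i-1)) read
  1·σ_0 + 6·σ_1 + 2·σ_2 = 6(Δ_1 - Δ_0) = -120
Clamped end conditions give two more equations: 2h_0·σ_0 + h_0·σ_1 = 6(Δ_0 - p'(0)) = 66 and h_1·σ_1 + 2h_1·σ_2 = 6(p'(3) - Δ_1) = 36.
Solving the tridiagonal system: σ_0 = 52, σ_1 = -38, σ_2 = 28.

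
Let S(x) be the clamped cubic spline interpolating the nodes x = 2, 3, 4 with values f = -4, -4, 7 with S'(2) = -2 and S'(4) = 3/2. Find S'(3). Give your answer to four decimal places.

Let m_i = S''(x_i). Step sizes h_i = 1, 1; slopes of the chords Δ_i = (y_(i+1) - y_i)/h_i = 0, 11.
  1·m_0 + 4·m_1 + 1·m_2 = 6(Δ_1 - Δ_0) = 66
Clamped end conditions give two more equations: 2h_0·m_0 + h_0·m_1 = 6(Δ_0 - S'(2)) = 12 and h_1·m_1 + 2h_1·m_2 = 6(S'(4) - Δ_1) = -57.
Hence m_0 = -35/4, m_1 = 59/2, m_2 = -173/4.
On [3, 4], S'(x) = b_1 + 2c_1·(x - 3) + 3d_1·(x - 3)² with b_1 = Δ_1 - h_1(2m_1 + m_2)/6 = 67/8, c_1 = m_1/2 = 59/4, d_1 = (m_2 - m_1)/(6h_1) = -97/8. So S'(3) = 67/8.

8.3750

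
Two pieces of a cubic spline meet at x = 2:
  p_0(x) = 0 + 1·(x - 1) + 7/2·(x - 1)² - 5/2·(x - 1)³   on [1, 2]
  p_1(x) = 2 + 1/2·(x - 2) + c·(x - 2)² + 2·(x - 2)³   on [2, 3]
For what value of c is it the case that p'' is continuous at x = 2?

p_0''(x) = 7 - 15·(x - 1), so p_0''(2) = -8. On the right, p_1''(2) = 2c, so c = -4.

-4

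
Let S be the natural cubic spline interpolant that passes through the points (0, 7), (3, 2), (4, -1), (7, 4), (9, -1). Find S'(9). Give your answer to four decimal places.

With M_i denoting the second derivative at x_i, h_i = 3, 1, 3, 2, and Δ_i = (y_(i+1) − y_i)/h_i = -5/3, -3, 5/3, -5/2:
  3·M_0 + 8·M_1 + 1·M_2 = 6(Δ_1 - Δ_0) = -8
  1·M_1 + 8·M_2 + 3·M_3 = 6(Δ_2 - Δ_1) = 28
  3·M_2 + 10·M_3 + 2·M_4 = 6(Δ_3 - Δ_2) = -25
Natural end conditions: M_0 = M_4 = 0.
Hence M_0 = 0, M_1 = -923/558, M_2 = 1460/279, M_3 = -757/186, M_4 = 0.
On [7, 9], S'(x) = b_3 + 2c_3·(x - 7) + 3d_3·(x - 7)² with b_3 = Δ_3 - h_3(2M_3 + M_4)/6 = 119/558, c_3 = M_3/2 = -757/372, d_3 = (M_4 - M_3)/(6h_3) = 757/2232. So S'(9) = -1076/279.

-3.8566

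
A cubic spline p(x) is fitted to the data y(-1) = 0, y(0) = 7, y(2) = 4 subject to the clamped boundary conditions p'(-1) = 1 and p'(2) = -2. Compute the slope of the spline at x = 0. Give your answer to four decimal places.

6.2500

Let m_i = p''(x_i). Step sizes h_i = 1, 2; slopes of the chords Δ_i = (y_(i+1) - y_i)/h_i = 7, -3/2.
  1·m_0 + 6·m_1 + 2·m_2 = 6(Δ_1 - Δ_0) = -51
Clamped end conditions give two more equations: 2h_0·m_0 + h_0·m_1 = 6(Δ_0 - p'(-1)) = 36 and h_1·m_1 + 2h_1·m_2 = 6(p'(2) - Δ_1) = -3.
Solving: m_0 = 51/2, m_1 = -15, m_2 = 27/4.
On [0, 2], p'(x) = b_1 + 2c_1·x + 3d_1·x² with b_1 = Δ_1 - h_1(2m_1 + m_2)/6 = 25/4, c_1 = m_1/2 = -15/2, d_1 = (m_2 - m_1)/(6h_1) = 29/16. So p'(0) = 25/4.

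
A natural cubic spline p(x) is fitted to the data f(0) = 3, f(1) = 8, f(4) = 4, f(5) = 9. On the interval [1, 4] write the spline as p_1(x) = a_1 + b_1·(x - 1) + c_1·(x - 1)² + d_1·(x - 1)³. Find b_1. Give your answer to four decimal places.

Let m_i = p''(x_i). Step sizes h_i = 1, 3, 1; slopes of the chords Δ_i = (y_(i+1) - y_i)/h_i = 5, -4/3, 5.
  1·m_0 + 8·m_1 + 3·m_2 = 6(Δ_1 - Δ_0) = -38
  3·m_1 + 8·m_2 + 1·m_3 = 6(Δ_2 - Δ_1) = 38
Natural end conditions: m_0 = m_3 = 0.
Solving the tridiagonal system: m_0 = 0, m_1 = -38/5, m_2 = 38/5, m_3 = 0.
On [1, 4], with p_1(x) = a_1 + b_1·(x - 1) + c_1·(x - 1)² + d_1·(x - 1)³: c_1 = m_1/2 = -19/5, d_1 = (m_2 - m_1)/(6h_1) = 38/45, b_1 = Δ_1 - h_1(2m_1 + m_2)/6 = 37/15.

2.4667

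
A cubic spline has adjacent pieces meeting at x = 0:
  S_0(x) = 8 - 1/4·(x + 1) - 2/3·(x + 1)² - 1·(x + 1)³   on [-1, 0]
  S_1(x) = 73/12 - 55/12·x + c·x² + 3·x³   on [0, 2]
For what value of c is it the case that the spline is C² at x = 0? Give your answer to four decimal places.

-3.6667

S_0''(x) = -4/3 - 6·(x + 1), so S_0''(0) = -22/3. On the right, S_1''(0) = 2c, so c = -11/3.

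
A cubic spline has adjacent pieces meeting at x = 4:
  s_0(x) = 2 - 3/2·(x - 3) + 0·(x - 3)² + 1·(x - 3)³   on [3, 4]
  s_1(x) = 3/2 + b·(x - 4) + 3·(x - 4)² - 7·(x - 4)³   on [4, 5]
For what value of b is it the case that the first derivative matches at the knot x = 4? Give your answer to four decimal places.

s_0'(x) = -3/2 + 0·(x - 3) + 3·(x - 3)², so s_0'(4) = 3/2. On the right, s_1'(4) = b, so b = 3/2.

1.5000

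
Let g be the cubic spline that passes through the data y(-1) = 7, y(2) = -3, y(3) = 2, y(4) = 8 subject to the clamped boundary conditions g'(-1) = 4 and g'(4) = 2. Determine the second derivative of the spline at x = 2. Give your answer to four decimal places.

10.7586

Let m_i = g''(x_i). Step sizes h_i = 3, 1, 1; slopes of the chords Δ_i = (y_(i+1) - y_i)/h_i = -10/3, 5, 6.
  3·m_0 + 8·m_1 + 1·m_2 = 6(Δ_1 - Δ_0) = 50
  1·m_1 + 4·m_2 + 1·m_3 = 6(Δ_2 - Δ_1) = 6
Clamped end conditions give two more equations: 2h_0·m_0 + h_0·m_1 = 6(Δ_0 - g'(-1)) = -44 and h_2·m_2 + 2h_2·m_3 = 6(g'(4) - Δ_2) = -24.
Hence m_0 = -1106/87, m_1 = 312/29, m_2 = 60/29, m_3 = -378/29.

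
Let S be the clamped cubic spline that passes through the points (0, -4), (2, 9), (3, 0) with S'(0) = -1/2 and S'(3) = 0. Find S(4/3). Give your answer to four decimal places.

7.2346

Let M_i = S''(x_i). Step sizes h_i = 2, 1; slopes of the chords Δ_i = (y_(i+1) - y_i)/h_i = 13/2, -9.
  2·M_0 + 6·M_1 + 1·M_2 = 6(Δ_1 - Δ_0) = -93
Clamped end conditions give two more equations: 2h_0·M_0 + h_0·M_1 = 6(Δ_0 - S'(0)) = 42 and h_1·M_1 + 2h_1·M_2 = 6(S'(3) - Δ_1) = 54.
Forward elimination and back-substitution give M_0 = 157/6, M_1 = -94/3, M_2 = 128/3.
On [0, 2], S(x) = -4 - 1/2·x + 157/12·x² - 115/24·x³.
With x = 4/3: S(4/3) = 586/81.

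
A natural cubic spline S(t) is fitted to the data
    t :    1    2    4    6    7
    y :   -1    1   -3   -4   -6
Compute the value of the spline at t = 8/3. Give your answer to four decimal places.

Put m_i = S'' at the i-th knot. Here h = (1, 2, 2, 1) and Δ = (2, -2, -1/2, -2), so the interior equations h_(i-1)·m_(i-1) + 2(h_(i-1)+h_i)·m_i + h_i·m_(i+1) = 6(Δ_i − Δ_(i-1)) read
  1·m_0 + 6·m_1 + 2·m_2 = 6(Δ_1 - Δ_0) = -24
  2·m_1 + 8·m_2 + 2·m_3 = 6(Δ_2 - Δ_1) = 9
  2·m_2 + 6·m_3 + 1·m_4 = 6(Δ_3 - Δ_2) = -9
Natural end conditions: m_0 = m_4 = 0.
Solving the tridiagonal system: m_0 = 0, m_1 = -5, m_2 = 3, m_3 = -5/2, m_4 = 0.
On [2, 4], S(t) = 1 + 1/3·(t - 2) - 5/2·(t - 2)² + 2/3·(t - 2)³.
With (t - 2) = 2/3: S(8/3) = 25/81.

0.3086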